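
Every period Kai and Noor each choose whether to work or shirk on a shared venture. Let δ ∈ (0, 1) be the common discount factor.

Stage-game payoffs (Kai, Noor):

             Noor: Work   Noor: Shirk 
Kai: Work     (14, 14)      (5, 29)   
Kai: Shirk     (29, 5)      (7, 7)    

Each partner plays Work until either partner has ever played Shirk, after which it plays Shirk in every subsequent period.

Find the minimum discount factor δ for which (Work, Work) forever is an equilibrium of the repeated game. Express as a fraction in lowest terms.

15/22

Under grim trigger the critical discount factor is (T−C)/(T−P) with T = 29, C = 14, P = 7.
δ* = (29−14)/(29−7) = 15/22.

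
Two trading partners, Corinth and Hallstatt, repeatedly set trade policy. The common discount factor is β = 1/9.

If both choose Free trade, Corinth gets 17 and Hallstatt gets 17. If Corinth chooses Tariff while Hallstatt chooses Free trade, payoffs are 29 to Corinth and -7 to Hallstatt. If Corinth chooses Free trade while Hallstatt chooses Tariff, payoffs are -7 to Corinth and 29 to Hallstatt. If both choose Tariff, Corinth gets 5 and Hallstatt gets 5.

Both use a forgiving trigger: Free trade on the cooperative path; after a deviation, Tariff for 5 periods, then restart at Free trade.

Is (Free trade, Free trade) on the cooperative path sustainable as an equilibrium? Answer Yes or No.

No

A one-shot deviation gives 29 now, then 5 for 5 periods, then back to 17.
Gain from deviating: (29−17) today; loss: (17−5) in each of the next 5 periods.
No-deviation condition: (17−5)(β+…+β^5) ≥ 29−17, i.e. β+…+β^5 ≥ 1.
At β = 1/9: β+…+β^5 = 0.1250 < 1.0000.
So cooperation is not sustainable.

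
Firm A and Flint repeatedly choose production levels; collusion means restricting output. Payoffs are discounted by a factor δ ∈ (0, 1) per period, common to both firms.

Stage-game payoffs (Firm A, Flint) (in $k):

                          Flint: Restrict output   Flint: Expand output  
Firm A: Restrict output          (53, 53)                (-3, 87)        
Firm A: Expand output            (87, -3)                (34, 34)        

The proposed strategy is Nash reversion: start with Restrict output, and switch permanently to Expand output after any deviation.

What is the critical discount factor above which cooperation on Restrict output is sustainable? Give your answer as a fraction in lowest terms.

Under grim trigger the critical discount factor is (T−C)/(T−P) with T = 87, C = 53, P = 34.
δ* = (87−53)/(87−34) = 34/53.

34/53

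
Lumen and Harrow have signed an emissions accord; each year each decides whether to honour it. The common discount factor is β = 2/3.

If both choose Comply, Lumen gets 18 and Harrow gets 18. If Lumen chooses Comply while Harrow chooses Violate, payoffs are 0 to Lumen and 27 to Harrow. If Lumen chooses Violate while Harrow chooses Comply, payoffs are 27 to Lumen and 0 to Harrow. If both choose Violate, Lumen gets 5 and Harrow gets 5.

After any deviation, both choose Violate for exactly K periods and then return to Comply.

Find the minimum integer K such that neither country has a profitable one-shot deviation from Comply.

No profitable deviation requires (18−5)(β+…+β^K) ≥ 27−18, i.e. β+…+β^K ≥ 9/13 ≈ 0.6923.
With β = 2/3, the partial sums are K=1: 0.6667, K=2: 1.1111.
K = 2 is the first length at which the sum reaches 0.6923.

2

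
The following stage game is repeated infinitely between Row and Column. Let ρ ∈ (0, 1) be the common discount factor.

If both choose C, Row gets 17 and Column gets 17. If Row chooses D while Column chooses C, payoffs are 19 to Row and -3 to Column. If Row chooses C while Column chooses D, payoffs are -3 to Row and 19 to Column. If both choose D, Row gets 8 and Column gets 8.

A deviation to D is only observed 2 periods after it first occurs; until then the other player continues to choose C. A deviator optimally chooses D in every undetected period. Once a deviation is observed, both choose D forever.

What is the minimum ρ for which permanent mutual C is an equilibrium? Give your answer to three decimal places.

The best deviation is to choose D for all 2 undetected periods, earning 19 each, then 8 forever once detected.
Deviation value: 19(1−ρ^2)/(1−ρ) + 8ρ^2/(1−ρ); cooperation value: 17/(1−ρ).
IC: 17 ≥ 19(1−ρ^2) + 8ρ^2 = 19 − 11ρ^2.
So ρ^2 ≥ 2/11, giving ρ ≥ (2/11)^(1/2) ≈ 0.426.

0.426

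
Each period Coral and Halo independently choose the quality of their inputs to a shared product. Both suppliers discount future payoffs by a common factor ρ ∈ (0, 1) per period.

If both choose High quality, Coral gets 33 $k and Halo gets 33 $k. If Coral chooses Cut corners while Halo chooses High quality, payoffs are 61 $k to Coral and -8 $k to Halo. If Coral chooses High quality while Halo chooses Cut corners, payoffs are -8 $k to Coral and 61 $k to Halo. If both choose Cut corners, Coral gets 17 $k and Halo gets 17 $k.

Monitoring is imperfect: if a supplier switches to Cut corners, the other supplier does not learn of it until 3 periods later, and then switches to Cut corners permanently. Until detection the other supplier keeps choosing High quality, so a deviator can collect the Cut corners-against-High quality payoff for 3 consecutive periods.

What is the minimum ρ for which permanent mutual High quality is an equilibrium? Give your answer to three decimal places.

0.860

Deviating for the 3 undetected periods gains 61−33 = 28 per period over cooperation, then loses 33−17 = 16 per period forever once punishment starts.
Gain: 28(1 + ρ + … + ρ^2); loss: 16·ρ^3/(1−ρ).
No profitable deviation ⇔ 28(1−ρ^3) ≤ 16·ρ^3, i.e. ρ^3 ≥ 28/(28+16) = 7/11.
Hence ρ ≥ (7/11)^(1/3) ≈ 0.860.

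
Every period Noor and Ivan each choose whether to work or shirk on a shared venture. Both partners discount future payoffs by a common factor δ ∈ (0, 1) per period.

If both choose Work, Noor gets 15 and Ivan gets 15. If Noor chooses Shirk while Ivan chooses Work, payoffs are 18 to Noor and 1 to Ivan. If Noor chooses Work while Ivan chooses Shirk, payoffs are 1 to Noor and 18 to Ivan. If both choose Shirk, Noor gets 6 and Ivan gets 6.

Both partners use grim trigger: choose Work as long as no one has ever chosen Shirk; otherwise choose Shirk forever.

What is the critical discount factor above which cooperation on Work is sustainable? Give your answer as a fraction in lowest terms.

Under grim trigger the critical discount factor is (T−C)/(T−P) with T = 18, C = 15, P = 6.
δ* = (18−15)/(18−6) = 3/12 = 1/4.

1/4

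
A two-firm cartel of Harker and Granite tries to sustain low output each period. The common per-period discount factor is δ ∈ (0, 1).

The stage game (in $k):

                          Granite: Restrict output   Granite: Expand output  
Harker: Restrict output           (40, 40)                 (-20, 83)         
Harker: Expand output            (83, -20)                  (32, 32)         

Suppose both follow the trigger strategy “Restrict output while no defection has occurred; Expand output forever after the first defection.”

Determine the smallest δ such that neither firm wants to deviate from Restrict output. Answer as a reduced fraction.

43/51

40/(1−δ) ≥ 83 + 32δ/(1−δ)
40 ≥ 83 − 51δ
δ ≥ 43/51.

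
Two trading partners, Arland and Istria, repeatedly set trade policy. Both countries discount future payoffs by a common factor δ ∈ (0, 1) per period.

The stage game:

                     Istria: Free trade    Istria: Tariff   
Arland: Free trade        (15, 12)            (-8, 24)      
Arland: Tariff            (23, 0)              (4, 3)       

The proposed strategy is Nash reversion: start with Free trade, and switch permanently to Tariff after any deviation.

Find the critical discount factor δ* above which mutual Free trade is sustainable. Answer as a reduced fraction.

Arland's threshold: (23−15)/(23−4) = 8/19.
Istria's threshold: (24−12)/(24−3) = 4/7.
8/19 < 4/7, so Istria binds and δ* = 4/7.

4/7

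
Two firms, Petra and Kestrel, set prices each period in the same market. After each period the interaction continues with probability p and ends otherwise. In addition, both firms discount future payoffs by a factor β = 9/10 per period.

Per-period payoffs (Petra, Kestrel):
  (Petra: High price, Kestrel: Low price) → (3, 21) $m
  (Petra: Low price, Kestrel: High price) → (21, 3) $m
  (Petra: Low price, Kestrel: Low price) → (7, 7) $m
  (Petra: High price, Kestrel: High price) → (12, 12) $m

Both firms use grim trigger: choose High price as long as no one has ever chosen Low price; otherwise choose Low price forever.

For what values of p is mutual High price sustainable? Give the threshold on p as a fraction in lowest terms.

With continuation probability p and discount β, the effective per-period discount factor is βp.
Grim-trigger IC: βp ≥ (21−12)/(21−7) = 9/14.
So p ≥ (9/14)/(9/10) = 5/7.

5/7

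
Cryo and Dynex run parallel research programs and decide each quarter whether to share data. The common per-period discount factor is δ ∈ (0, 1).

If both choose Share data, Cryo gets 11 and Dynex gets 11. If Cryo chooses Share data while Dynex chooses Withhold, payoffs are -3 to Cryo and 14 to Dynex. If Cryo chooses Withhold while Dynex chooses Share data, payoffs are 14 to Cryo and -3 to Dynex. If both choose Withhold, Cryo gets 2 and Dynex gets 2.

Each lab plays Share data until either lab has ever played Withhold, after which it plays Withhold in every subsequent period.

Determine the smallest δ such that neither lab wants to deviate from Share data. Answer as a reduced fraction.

1/4

Under grim trigger the critical discount factor is (T−C)/(T−P) with T = 14, C = 11, P = 2.
δ* = (14−11)/(14−2) = 3/12 = 1/4.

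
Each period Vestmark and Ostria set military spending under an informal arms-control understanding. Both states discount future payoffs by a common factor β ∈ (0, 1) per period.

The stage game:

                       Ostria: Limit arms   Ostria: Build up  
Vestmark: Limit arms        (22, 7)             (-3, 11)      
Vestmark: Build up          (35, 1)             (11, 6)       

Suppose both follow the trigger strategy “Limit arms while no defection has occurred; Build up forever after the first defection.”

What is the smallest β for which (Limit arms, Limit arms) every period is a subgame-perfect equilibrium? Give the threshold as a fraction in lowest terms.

Vestmark: cooperation gives 22 each period; deviation gives 35 once then 11 forever.
  22/(1−β) ≥ 35 + 11β/(1−β) ⇒ β ≥ 13/24.
Ostria: cooperation gives 7 each period; deviation gives 11 once then 6 forever.
  β ≥ 4/5.
Both must hold, so the binding constraint is Ostria's: β ≥ 4/5.

4/5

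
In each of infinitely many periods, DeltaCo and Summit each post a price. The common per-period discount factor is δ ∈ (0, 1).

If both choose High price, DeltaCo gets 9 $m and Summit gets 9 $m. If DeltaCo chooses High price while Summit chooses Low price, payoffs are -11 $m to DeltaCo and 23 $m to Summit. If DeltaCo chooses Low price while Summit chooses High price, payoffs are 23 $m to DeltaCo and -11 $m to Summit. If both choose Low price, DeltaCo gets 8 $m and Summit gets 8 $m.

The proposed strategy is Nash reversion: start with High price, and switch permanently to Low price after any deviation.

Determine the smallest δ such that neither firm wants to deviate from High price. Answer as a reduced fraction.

14/15

Cooperation forever yields 9 each period: 9/(1−δ).
Deviating yields 23 once, then 8 forever: 23 + 8δ/(1−δ).
No profitable deviation requires 9/(1−δ) ≥ 23 + 8δ/(1−δ).
Multiplying by (1−δ): 9 ≥ 23(1−δ) + 8δ = 23 − 15δ.
So 15δ ≥ 14, i.e. δ ≥ 14/15.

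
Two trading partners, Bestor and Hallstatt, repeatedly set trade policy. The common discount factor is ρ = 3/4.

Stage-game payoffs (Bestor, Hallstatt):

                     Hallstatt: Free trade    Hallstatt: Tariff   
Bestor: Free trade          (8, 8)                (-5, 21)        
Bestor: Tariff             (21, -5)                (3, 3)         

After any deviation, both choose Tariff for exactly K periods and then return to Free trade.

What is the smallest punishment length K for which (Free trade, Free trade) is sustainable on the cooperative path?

8

No profitable deviation requires (8−3)(ρ+…+ρ^K) ≥ 21−8, i.e. ρ+…+ρ^K ≥ 13/5 ≈ 2.6000.
With ρ = 3/4, the partial sums are K=1: 0.7500, K=2: 1.3125, …, K=6: 2.4661, K=7: 2.5995, K=8: 2.6997.
K = 8 is the first length at which the sum reaches 2.6000.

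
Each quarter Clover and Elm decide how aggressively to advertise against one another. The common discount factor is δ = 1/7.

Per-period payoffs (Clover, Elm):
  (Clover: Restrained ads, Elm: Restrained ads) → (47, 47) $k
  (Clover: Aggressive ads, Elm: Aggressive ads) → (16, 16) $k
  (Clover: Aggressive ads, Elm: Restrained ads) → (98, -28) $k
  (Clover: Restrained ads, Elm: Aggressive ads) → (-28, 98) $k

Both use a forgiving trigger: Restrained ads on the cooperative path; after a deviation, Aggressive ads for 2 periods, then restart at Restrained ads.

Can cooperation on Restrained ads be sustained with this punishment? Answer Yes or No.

No

A one-shot deviation gives 98 now, then 16 for 2 periods, then back to 47.
Gain from deviating: (98−47) today; loss: (47−16) in each of the next 2 periods.
No-deviation condition: (47−16)(δ+…+δ^2) ≥ 98−47, i.e. δ+…+δ^2 ≥ 51/31.
At δ = 1/7: δ+…+δ^2 = 0.1633 < 1.6452.
So cooperation is not sustainable.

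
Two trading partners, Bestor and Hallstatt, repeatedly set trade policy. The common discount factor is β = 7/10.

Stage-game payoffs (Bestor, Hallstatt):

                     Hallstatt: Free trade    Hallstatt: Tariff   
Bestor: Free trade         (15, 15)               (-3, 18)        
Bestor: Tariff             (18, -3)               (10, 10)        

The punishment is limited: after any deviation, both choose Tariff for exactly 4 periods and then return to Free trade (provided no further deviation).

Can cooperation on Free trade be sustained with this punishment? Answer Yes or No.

Yes

IC: β+…+β^4 ≥ (18−15)/(15−10) = 3/5.
At β = 7/10: partial sum = 1.7731 ≥ 0.6000. Cooperation sustainable.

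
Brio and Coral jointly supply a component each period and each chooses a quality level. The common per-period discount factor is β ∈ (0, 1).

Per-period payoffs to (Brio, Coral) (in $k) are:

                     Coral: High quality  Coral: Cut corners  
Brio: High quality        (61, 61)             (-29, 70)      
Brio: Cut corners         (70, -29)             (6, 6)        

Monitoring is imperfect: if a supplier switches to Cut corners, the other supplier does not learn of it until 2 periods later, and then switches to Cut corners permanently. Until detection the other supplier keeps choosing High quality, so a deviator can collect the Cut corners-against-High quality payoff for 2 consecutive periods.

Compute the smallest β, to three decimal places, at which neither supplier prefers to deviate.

A deviator earns 70 for 2 periods, then 6 forever; cooperating earns 61 forever. Multiplying the IC by (1−β):
61 ≥ 70(1−β^2) + 6β^2, so 64·β^2 ≥ 9 and β^2 ≥ 9/64.
β ≥ (9/64)^(1/2) ≈ 0.375.

0.375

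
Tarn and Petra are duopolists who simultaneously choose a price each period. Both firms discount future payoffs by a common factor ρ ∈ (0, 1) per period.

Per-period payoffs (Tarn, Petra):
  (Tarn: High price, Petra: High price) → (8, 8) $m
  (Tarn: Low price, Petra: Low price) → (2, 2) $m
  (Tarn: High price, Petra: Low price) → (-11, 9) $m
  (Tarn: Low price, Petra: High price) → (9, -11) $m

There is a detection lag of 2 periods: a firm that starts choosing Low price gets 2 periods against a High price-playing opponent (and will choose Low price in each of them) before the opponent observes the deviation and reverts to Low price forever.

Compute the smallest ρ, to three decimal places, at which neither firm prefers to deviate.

0.378

The best deviation is to choose Low price for all 2 undetected periods, earning 9 each, then 2 forever once detected.
Deviation value: 9(1−ρ^2)/(1−ρ) + 2ρ^2/(1−ρ); cooperation value: 8/(1−ρ).
IC: 8 ≥ 9(1−ρ^2) + 2ρ^2 = 9 − 7ρ^2.
So ρ^2 ≥ 1/7, giving ρ ≥ (1/7)^(1/2) ≈ 0.378.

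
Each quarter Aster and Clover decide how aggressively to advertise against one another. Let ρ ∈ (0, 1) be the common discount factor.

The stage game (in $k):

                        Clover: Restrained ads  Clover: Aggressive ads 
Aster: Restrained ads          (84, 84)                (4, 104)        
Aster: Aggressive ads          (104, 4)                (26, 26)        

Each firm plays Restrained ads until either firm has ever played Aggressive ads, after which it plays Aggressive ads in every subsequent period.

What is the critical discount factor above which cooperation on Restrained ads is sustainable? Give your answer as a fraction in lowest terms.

84/(1−ρ) ≥ 104 + 26ρ/(1−ρ)
84 ≥ 104 − 78ρ
ρ ≥ 20/78 = 10/39.

10/39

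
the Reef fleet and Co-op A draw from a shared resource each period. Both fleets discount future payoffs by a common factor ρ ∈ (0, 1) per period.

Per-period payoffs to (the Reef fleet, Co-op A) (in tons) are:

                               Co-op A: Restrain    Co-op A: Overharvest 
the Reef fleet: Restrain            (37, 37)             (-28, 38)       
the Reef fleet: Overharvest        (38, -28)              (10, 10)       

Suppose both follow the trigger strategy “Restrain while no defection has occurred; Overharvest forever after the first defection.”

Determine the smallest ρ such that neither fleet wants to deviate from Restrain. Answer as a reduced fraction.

37/(1−ρ) ≥ 38 + 10ρ/(1−ρ)
37 ≥ 38 − 28ρ
ρ ≥ 1/28.

1/28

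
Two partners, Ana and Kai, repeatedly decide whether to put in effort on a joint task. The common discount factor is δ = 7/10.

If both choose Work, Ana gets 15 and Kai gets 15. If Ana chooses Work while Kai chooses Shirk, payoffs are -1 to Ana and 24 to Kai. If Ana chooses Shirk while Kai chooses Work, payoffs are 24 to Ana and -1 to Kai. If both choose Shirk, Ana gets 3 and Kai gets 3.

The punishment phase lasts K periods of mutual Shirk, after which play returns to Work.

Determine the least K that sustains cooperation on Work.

2

No profitable deviation requires (15−3)(δ+…+δ^K) ≥ 24−15, i.e. δ+…+δ^K ≥ 3/4 ≈ 0.7500.
With δ = 7/10, the partial sums are K=1: 0.7000, K=2: 1.1900.
K = 2 is the first length at which the sum reaches 0.7500.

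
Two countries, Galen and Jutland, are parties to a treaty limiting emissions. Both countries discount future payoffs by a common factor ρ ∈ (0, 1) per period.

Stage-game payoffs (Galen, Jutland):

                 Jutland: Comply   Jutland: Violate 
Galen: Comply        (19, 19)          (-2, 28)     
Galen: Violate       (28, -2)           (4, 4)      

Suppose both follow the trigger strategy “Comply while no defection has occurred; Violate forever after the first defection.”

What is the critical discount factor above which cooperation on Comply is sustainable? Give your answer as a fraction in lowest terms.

3/8

Under grim trigger the critical discount factor is (T−C)/(T−P) with T = 28, C = 19, P = 4.
ρ* = (28−19)/(28−4) = 9/24 = 3/8.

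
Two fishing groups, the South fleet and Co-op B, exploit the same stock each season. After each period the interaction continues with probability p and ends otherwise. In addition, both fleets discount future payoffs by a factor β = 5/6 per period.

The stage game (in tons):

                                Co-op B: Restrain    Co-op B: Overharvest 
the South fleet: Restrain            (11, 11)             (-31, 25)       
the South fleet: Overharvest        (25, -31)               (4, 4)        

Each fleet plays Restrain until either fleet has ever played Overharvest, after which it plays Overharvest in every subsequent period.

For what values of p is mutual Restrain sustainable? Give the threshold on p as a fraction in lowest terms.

With continuation probability p and discount β, the effective per-period discount factor is βp.
Grim-trigger IC: βp ≥ (25−11)/(25−4) = 2/3.
So p ≥ (2/3)/(5/6) = 4/5.

4/5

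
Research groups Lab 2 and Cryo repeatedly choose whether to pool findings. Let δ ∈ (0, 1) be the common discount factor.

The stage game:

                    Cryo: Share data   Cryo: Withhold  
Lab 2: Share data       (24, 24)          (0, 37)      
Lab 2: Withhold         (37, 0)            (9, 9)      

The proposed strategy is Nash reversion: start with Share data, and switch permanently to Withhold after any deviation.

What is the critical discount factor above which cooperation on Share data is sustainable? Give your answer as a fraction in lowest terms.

24/(1−δ) ≥ 37 + 9δ/(1−δ)
24 ≥ 37 − 28δ
δ ≥ 13/28.

13/28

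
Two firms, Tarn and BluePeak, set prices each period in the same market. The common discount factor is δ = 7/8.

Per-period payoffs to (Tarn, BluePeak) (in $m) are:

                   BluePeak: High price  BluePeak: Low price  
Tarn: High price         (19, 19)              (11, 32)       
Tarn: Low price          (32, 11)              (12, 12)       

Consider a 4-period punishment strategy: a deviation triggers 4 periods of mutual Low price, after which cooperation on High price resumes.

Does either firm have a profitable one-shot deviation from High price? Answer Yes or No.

A one-shot deviation gives 32 now, then 12 for 4 periods, then back to 19.
Gain from deviating: (32−19) today; loss: (19−12) in each of the next 4 periods.
No-deviation condition: (19−12)(δ+…+δ^4) ≥ 32−19, i.e. δ+…+δ^4 ≥ 13/7.
At δ = 7/8: δ+…+δ^4 = 2.8967 ≥ 1.8571.
So cooperation is sustainable.

No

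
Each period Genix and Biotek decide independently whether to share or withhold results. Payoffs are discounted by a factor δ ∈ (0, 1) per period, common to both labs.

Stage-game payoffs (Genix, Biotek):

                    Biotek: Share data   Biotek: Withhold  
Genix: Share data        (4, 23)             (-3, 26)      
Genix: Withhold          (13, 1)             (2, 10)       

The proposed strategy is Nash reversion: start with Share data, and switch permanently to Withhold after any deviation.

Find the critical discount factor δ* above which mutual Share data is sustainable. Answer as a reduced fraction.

Genix's threshold: (13−4)/(13−2) = 9/11.
Biotek's threshold: (26−23)/(26−10) = 3/16.
9/11 > 3/16, so Genix binds and δ* = 9/11.

9/11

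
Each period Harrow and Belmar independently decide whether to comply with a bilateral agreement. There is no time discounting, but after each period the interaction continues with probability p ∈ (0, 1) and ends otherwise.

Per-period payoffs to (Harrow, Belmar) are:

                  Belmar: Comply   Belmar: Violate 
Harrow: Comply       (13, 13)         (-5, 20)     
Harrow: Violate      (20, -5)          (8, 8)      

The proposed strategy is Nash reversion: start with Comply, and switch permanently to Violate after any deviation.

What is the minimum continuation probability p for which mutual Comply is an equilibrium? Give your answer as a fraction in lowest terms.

7/12

With no time discounting, the continuation probability p plays the role of the discount factor.
Grim-trigger IC: 13/(1−p) ≥ 20 + 8p/(1−p) ⇒ p ≥ (20−13)/(20−8) = 7/12.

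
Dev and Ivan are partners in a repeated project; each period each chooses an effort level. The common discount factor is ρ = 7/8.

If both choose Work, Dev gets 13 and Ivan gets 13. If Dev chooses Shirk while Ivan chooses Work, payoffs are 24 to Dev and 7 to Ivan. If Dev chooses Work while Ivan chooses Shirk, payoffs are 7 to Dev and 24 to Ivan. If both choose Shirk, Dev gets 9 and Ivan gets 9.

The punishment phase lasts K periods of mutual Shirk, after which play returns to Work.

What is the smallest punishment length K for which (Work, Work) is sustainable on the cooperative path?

4

No profitable deviation requires (13−9)(ρ+…+ρ^K) ≥ 24−13, i.e. ρ+…+ρ^K ≥ 11/4 ≈ 2.7500.
With ρ = 7/8, the partial sums are K=1: 0.8750, K=2: 1.6406, K=3: 2.3105, K=4: 2.8967.
K = 4 is the first length at which the sum reaches 2.7500.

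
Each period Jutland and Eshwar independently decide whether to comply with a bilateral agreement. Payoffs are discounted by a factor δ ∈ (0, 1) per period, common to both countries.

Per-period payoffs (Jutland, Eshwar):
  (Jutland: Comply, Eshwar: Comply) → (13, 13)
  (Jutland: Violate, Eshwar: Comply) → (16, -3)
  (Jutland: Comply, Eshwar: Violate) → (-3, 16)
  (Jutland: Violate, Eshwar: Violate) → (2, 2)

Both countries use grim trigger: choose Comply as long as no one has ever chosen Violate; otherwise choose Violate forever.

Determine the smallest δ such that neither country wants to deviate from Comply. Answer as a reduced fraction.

3/14

Cooperation forever yields 13 each period: 13/(1−δ).
Deviating yields 16 once, then 2 forever: 16 + 2δ/(1−δ).
No profitable deviation requires 13/(1−δ) ≥ 16 + 2δ/(1−δ).
Multiplying by (1−δ): 13 ≥ 16(1−δ) + 2δ = 16 − 14δ.
So 14δ ≥ 3, i.e. δ ≥ 3/14.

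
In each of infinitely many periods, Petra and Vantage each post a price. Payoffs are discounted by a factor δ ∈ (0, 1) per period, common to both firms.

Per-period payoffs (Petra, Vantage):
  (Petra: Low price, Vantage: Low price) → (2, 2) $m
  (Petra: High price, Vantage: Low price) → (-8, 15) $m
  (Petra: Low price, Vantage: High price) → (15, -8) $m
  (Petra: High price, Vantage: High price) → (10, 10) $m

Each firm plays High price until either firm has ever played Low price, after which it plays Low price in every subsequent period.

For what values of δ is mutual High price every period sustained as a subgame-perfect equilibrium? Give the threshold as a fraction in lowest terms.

One-period gain from deviating is 15 − 10 = 5. The loss is 10 − 2 = 8 in every subsequent period, with present value 8·δ/(1−δ).
Deviation is unprofitable when 8·δ/(1−δ) ≥ 5, i.e. δ/(1−δ) ≥ 5/8.
Equivalently δ ≥ 5/(5+8) = 5/13.

5/13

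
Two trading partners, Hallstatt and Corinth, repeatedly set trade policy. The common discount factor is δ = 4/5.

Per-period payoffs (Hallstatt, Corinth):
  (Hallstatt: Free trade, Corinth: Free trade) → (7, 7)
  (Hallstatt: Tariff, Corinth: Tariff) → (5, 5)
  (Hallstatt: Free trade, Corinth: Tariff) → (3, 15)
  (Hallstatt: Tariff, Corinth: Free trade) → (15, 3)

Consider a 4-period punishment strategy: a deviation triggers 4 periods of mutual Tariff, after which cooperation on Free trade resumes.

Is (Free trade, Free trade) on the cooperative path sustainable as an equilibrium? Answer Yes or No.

No

IC: δ+…+δ^4 ≥ (15−7)/(7−5) = 4.
At δ = 4/5: partial sum = 2.3616 < 4.0000. Cooperation not sustainable.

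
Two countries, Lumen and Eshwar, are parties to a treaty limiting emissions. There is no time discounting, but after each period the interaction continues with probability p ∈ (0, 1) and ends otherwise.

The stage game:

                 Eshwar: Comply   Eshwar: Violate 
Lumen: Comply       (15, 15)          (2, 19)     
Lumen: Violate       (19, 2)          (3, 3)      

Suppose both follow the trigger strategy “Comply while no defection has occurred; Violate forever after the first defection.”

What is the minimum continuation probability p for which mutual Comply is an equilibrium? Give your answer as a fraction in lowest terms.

Expected cooperation value is 15 + p·15 + p²·15 + … = 15/(1−p); deviation gives 19 + p·3/(1−p).
15 ≥ 19(1−p) + 3p ⇒ 16p ≥ 4 ⇒ p ≥ 4/16 = 1/4.

1/4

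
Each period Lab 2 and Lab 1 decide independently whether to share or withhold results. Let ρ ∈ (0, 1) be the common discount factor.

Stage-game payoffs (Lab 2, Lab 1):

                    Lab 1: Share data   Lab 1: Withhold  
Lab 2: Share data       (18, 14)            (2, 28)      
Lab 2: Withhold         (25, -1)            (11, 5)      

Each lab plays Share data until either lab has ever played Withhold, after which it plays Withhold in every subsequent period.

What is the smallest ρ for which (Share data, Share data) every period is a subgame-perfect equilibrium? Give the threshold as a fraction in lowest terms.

14/23

For Lab 2: deviation gain 25−18 = 7, per-period punishment loss 18−11 = 7. IC gives ρ ≥ 7/14 = 1/2.
For Lab 1: gain 14, loss 9 per period, so ρ ≥ 14/23.
The tighter constraint is Lab 1's, so cooperation needs ρ ≥ 14/23.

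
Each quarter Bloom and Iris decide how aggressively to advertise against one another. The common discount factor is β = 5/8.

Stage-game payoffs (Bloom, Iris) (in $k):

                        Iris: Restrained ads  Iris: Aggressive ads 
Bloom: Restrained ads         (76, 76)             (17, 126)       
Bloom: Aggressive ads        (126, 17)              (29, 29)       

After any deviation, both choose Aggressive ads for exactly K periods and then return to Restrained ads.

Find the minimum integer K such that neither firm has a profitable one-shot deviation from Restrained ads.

No profitable deviation requires (76−29)(β+…+β^K) ≥ 126−76, i.e. β+…+β^K ≥ 50/47 ≈ 1.0638.
With β = 5/8, the partial sums are K=1: 0.6250, K=2: 1.0156, K=3: 1.2598.
K = 3 is the first length at which the sum reaches 1.0638.

3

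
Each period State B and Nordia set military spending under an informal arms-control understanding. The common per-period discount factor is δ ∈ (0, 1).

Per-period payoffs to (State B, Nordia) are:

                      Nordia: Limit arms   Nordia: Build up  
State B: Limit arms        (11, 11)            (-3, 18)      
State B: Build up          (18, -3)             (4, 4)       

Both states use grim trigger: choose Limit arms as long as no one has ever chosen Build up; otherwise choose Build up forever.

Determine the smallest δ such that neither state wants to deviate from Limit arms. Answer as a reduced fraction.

11/(1−δ) ≥ 18 + 4δ/(1−δ)
11 ≥ 18 − 14δ
δ ≥ 7/14 = 1/2.

1/2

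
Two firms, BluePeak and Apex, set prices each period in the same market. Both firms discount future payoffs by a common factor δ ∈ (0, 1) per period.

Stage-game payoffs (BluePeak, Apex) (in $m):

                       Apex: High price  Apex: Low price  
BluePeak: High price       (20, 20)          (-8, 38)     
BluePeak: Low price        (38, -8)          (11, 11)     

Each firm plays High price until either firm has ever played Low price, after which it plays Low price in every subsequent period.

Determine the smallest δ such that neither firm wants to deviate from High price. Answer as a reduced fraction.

2/3

Under grim trigger the critical discount factor is (T−C)/(T−P) with T = 38, C = 20, P = 11.
δ* = (38−20)/(38−11) = 18/27 = 2/3.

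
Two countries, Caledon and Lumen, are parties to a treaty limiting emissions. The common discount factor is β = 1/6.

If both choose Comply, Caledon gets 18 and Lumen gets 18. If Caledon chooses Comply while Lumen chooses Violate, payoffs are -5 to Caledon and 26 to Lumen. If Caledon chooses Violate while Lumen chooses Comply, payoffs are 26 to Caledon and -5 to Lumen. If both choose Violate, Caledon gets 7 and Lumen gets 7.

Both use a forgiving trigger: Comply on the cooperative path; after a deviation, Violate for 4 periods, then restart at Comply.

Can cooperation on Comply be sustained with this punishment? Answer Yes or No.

IC: β+…+β^4 ≥ (26−18)/(18−7) = 8/11.
At β = 1/6: partial sum = 0.1998 < 0.7273. Cooperation not sustainable.

No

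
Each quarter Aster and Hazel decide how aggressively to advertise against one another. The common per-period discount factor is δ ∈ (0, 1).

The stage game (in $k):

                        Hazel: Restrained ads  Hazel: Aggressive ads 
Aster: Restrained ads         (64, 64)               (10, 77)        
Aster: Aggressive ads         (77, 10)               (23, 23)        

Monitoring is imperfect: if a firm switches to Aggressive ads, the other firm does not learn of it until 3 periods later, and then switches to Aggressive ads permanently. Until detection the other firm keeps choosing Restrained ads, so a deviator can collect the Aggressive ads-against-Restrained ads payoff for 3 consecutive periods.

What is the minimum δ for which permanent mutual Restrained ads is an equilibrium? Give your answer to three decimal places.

The best deviation is to choose Aggressive ads for all 3 undetected periods, earning 77 each, then 23 forever once detected.
Deviation value: 77(1−δ^3)/(1−δ) + 23δ^3/(1−δ); cooperation value: 64/(1−δ).
IC: 64 ≥ 77(1−δ^3) + 23δ^3 = 77 − 54δ^3.
So δ^3 ≥ 13/54, giving δ ≥ (13/54)^(1/3) ≈ 0.622.

0.622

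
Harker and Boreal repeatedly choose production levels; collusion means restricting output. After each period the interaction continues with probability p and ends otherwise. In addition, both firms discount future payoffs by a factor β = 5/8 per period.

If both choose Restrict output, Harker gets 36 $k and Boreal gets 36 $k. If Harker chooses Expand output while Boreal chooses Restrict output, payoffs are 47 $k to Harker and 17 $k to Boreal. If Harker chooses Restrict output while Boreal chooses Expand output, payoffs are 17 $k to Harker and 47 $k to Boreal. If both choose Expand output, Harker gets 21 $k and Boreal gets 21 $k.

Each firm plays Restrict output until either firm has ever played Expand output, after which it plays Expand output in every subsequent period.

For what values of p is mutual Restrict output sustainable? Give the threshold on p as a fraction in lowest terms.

Expected continuation weight on next period's payoff is β·p = 5/8·p, which plays the role of the discount factor.
Cooperation requires 5/8·p ≥ (47−36)/(47−21) = 11/26, hence p ≥ 44/65.

44/65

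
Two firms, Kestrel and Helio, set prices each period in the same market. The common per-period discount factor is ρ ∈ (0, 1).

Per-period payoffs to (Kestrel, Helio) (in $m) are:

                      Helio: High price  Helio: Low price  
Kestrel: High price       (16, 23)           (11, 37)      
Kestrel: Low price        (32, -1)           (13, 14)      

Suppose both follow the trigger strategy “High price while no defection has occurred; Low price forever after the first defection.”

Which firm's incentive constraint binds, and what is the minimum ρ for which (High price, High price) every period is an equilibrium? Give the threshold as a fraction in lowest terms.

Kestrel; ρ ≥ 16/19

Kestrel's threshold: (32−16)/(32−13) = 16/19.
Helio's threshold: (37−23)/(37−14) = 14/23.
16/19 > 14/23, so Kestrel binds and ρ* = 16/19.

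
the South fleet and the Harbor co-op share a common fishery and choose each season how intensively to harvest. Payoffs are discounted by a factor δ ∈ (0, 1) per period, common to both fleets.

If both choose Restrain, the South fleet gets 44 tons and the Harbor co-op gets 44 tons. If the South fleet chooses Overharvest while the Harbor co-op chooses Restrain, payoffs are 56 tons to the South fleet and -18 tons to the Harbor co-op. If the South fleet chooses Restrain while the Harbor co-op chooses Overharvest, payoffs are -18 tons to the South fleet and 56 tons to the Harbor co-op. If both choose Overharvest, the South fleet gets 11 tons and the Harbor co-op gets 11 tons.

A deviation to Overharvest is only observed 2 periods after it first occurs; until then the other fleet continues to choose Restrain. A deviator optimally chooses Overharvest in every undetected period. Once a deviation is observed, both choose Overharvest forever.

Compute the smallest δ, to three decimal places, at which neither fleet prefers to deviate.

The best deviation is to choose Overharvest for all 2 undetected periods, earning 56 each, then 11 forever once detected.
Deviation value: 56(1−δ^2)/(1−δ) + 11δ^2/(1−δ); cooperation value: 44/(1−δ).
IC: 44 ≥ 56(1−δ^2) + 11δ^2 = 56 − 45δ^2.
So δ^2 ≥ 12/45 = 4/15, giving δ ≥ (4/15)^(1/2) ≈ 0.516.

0.516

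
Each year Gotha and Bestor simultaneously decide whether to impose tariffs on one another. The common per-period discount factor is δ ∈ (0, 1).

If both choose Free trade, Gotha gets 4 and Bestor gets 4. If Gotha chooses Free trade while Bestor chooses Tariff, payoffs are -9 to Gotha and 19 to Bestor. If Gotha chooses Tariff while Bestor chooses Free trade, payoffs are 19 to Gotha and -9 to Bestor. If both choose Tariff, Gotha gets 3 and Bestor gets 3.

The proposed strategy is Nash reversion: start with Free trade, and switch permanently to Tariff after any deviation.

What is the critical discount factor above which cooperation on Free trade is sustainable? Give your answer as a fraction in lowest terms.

Under grim trigger the critical discount factor is (T−C)/(T−P) with T = 19, C = 4, P = 3.
δ* = (19−4)/(19−3) = 15/16.

15/16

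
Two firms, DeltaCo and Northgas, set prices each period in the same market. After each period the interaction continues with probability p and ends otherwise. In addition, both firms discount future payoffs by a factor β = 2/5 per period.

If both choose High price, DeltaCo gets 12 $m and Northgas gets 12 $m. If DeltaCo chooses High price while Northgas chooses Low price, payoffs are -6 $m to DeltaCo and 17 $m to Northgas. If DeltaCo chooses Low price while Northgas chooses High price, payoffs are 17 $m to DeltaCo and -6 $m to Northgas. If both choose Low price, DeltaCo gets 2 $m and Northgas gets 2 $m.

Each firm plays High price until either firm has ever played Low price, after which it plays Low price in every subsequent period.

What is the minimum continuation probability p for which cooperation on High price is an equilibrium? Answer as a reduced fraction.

Expected continuation weight on next period's payoff is β·p = 2/5·p, which plays the role of the discount factor.
Cooperation requires 2/5·p ≥ (17−12)/(17−2) = 1/3, hence p ≥ 5/6.

5/6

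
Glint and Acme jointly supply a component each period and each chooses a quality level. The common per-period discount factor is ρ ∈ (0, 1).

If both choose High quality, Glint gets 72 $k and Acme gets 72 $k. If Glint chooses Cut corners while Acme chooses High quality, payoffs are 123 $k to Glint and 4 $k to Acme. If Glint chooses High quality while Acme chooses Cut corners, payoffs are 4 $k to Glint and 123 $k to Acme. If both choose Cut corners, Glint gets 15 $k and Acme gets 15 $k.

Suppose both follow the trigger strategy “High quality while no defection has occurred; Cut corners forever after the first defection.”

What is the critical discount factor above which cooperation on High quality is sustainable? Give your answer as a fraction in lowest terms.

Cooperation forever yields 72 each period: 72/(1−ρ).
Deviating yields 123 once, then 15 forever: 123 + 15ρ/(1−ρ).
No profitable deviation requires 72/(1−ρ) ≥ 123 + 15ρ/(1−ρ).
Multiplying by (1−ρ): 72 ≥ 123(1−ρ) + 15ρ = 123 − 108ρ.
So 108ρ ≥ 51, i.e. ρ ≥ 51/108 = 17/36.

17/36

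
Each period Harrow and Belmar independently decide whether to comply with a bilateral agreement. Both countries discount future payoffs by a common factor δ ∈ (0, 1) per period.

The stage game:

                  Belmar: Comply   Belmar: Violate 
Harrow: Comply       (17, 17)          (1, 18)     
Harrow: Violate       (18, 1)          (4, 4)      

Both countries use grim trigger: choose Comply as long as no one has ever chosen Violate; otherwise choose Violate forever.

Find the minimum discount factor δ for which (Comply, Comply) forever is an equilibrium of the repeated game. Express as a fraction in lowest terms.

Cooperation forever yields 17 each period: 17/(1−δ).
Deviating yields 18 once, then 4 forever: 18 + 4δ/(1−δ).
No profitable deviation requires 17/(1−δ) ≥ 18 + 4δ/(1−δ).
Multiplying by (1−δ): 17 ≥ 18(1−δ) + 4δ = 18 − 14δ.
So 14δ ≥ 1, i.e. δ ≥ 1/14.

1/14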